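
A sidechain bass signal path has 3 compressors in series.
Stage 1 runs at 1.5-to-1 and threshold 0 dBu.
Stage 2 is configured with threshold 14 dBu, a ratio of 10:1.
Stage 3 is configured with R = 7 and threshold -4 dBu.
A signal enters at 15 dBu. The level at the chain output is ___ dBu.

-2 dBu

Stage 1: 15 dBu is 15 dB over 0 dBu; at 1.5:1 that becomes 10 dB over, giving 10 dBu.
Stage 2: below threshold (10 ≤ 14); passes unchanged; output 10 dBu.
Stage 3: overshoot 14 dB → 14/7 = 2 dB → -2 dBu.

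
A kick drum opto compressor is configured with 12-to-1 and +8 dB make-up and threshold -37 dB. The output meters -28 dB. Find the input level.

Before make-up, the level was -28 − 8 = -36 dB.
That's 1 dB above the -37 dB threshold.
Input overshoot = R × output overshoot = 12 dB → input = -37 + 12 = -25 dB.

-25 dB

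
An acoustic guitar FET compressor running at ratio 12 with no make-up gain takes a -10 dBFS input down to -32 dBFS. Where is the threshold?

-34 dBFS

Let T be the threshold. Output overshoot = (input overshoot)/R, so -32 − T = (-10 − T)/12.
12·(-32 − T) = -10 − T → 11·T = -384 − (-10) = -374.
T = -374/11 = -34 dBFS.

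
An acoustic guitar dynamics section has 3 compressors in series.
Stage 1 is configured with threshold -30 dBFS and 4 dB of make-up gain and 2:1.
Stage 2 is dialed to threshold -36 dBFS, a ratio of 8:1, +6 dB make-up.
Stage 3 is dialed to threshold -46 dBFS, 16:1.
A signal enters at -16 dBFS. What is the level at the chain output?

Stage 1: 14 dB above -30 dBFS, reduced 2:1 to 7 dB above → -23 dBFS; +4 dB make-up → -19 dBFS.
Stage 2: -19 dBFS is 17 dB over -36 dBFS; at 8:1 that becomes 2.125 dB over, giving -33.875 dBFS; +6 dB make-up → -27.875 dBFS.
Stage 3: overshoot 18.125 dB → 18.125/16 = 1.132812 dB → -44.867188 dBFS.

-44.867188 dBFS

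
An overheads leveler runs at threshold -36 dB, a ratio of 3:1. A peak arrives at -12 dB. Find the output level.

Overshoot: -12 − (-36) = 24 dB.
3:1 compression reduces that to 24/3 = 8 dB over.
Output = -36 + 8 = -28 dB.

-28 dB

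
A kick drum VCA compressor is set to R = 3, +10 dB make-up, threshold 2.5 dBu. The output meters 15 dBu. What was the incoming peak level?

Remove make-up: 15 − 10 = 5 dBu.
That's 2.5 dB above the 2.5 dBu threshold.
Undo the ratio: input overshoot = 2.5 × 3 = 7.5 dB, giving input = 10 dBu.

10 dBu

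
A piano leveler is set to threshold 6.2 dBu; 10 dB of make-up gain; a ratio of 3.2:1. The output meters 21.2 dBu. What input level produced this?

22.2 dBu

Remove make-up: 21.2 − 10 = 11.2 dBu.
That's 5 dB above the 6.2 dBu threshold.
Input overshoot = R × output overshoot = 16 dB → input = 6.2 + 16 = 22.2 dBu.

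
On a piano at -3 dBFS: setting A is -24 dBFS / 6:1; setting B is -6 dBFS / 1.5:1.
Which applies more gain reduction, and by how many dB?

A, by 16.5 dB

A: GR = 21 − 21/6 = 17.5 dB.
B: GR = 3 − 3/1.5 = 1 dB.
Difference: 16.5 dB in favour of A.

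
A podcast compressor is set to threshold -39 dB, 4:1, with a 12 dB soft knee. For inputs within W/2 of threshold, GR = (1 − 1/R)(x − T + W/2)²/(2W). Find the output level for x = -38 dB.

x − T + W/2 = -38 − (-39) + 6 = 7.
GR = (1 − 1/4) × 7² / 24 = 0.75 × 49 / 24 = 1.53125 dB.
Output = -38 − 1.53125 = -39.53125 dB.

-39.53125 dB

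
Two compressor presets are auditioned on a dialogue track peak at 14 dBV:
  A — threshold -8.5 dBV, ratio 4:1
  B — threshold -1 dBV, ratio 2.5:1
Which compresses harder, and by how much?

A, by 7.875 dB

A: GR = 22.5 − 22.5/4 = 16.875 dB.
B: GR = 15 − 15/2.5 = 9 dB.
A applies 7.875 dB more gain reduction.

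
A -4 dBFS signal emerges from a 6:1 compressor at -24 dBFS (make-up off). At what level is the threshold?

-28 dBFS

Let T be the threshold. Output overshoot = (input overshoot)/R, so -24 − T = (-4 − T)/6.
6·(-24 − T) = -4 − T → 5·T = -144 − (-4) = -140.
T = -140/5 = -28 dBFS.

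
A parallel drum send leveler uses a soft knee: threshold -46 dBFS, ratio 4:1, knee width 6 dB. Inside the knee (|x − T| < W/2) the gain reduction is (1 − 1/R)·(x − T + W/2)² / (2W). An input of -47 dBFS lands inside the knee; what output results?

x − T + W/2 = -47 − (-46) + 3 = 2.
GR = (1 − 1/4) × 2² / 12 = 0.75 × 4 / 12 = 0.25 dB.
Output = -47 − 0.25 = -47.25 dBFS.

-47.25 dBFS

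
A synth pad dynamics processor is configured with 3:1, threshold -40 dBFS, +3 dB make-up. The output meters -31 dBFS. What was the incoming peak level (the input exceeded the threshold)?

Remove make-up: -31 − 3 = -34 dBFS.
The compressed level sits -34 − (-40) = 6 dB over threshold.
Input overshoot = R × output overshoot = 18 dB → input = -40 + 18 = -22 dBFS.

-22 dBFS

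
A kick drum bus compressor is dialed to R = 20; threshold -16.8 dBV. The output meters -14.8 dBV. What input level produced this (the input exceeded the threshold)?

23.2 dBV

The compressed level sits -14.8 − (-16.8) = 2 dB over threshold.
Before 20:1 compression the overshoot was 2 × 20 = 40 dB, so input = -16.8 + 40 = 23.2 dBV.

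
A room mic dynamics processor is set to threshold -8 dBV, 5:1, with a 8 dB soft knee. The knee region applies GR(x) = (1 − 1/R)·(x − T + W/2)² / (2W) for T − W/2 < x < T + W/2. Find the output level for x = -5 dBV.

x − T + W/2 = -5 − (-8) + 4 = 7.
GR = (1 − 1/5) × 7² / 16 = 0.8 × 49 / 16 = 2.45 dB.
Output = -5 − 2.45 = -7.45 dBV.

-7.45 dBV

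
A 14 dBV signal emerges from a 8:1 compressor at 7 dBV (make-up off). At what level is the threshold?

6 dBV

Input is 8 dB above T (since output overshoot × R = input overshoot: (7 − T)·8 = 14 − T gives T = 6 dBV).
Check: 6 + (14 − 6)/8 = 6 + 1 = 7 dBV. ✓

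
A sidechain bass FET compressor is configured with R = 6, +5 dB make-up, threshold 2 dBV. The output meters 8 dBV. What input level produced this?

8 dBV

Remove make-up: 8 − 5 = 3 dBV.
Post-compression overshoot = 3 − 2 = 1 dB.
Before 6:1 compression the overshoot was 1 × 6 = 6 dB, so input = 2 + 6 = 8 dBV.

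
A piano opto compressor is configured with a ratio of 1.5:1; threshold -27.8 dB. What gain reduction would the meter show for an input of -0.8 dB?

9 dB

-0.8 dB exceeds the threshold by 27 dB.
A 1.5:1 ratio leaves 18 dB of that excess.
So the signal is attenuated by 27 − 18 = 9 dB.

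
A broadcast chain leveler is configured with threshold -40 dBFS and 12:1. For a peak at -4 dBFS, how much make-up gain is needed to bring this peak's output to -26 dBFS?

11 dB

The peak compresses to -40 + 36/12 = -37 dBFS.
To reach -26 dBFS requires -26 − (-37) = 11 dB of make-up.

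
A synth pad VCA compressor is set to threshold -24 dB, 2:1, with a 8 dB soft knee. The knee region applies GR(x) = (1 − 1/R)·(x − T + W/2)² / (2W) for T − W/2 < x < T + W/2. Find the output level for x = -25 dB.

-25.28125 dB

x − T + W/2 = -25 − (-24) + 4 = 3.
GR = (1 − 1/2) × 3² / 16 = 0.5 × 9 / 16 = 0.28125 dB.
Output = -25 − 0.28125 = -25.28125 dB.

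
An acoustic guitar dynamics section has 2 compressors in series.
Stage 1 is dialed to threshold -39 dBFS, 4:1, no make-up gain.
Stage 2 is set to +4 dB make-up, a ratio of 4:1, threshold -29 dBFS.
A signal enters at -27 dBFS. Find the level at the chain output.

-32 dBFS

Stage 1: overshoot 12 dB → 12/4 = 3 dB → -36 dBFS.
Stage 2: -36 dBFS is at or below the -29 dBFS threshold — no compression; make-up brings it to -32 dBFS.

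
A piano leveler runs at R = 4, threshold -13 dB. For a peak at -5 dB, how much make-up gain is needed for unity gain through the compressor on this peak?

6 dB

Overshoot 8 dB → 8/4 = 2 dB after compression, so the compressed level is -13 + 2 = -11 dB.
Make-up = target − compressed = -5 − (-11) = 6 dB.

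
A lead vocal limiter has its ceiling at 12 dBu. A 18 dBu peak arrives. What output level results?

A brickwall limiter is an ∞:1 compressor: any input above the ceiling is clamped to 12 dBu.

12 dBu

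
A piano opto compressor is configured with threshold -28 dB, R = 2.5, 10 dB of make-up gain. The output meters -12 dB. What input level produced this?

-13 dB

Before make-up, the level was -12 − 10 = -22 dB.
Post-compression overshoot = -22 − (-28) = 6 dB.
Undo the ratio: input overshoot = 6 × 2.5 = 15 dB, giving input = -13 dB.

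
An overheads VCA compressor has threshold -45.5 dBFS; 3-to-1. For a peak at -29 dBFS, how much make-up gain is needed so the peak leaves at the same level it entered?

11 dB

Overshoot 16.5 dB → 16.5/3 = 5.5 dB after compression, so the compressed level is -45.5 + 5.5 = -40 dBFS.
Make-up = target − compressed = -29 − (-40) = 11 dB.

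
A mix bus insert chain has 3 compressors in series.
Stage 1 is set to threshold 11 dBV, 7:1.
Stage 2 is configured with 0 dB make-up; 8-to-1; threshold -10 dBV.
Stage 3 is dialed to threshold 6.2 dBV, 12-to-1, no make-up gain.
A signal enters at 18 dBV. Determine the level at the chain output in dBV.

Stage 1: 18 dBV is 7 dB over 11 dBV; at 7:1 that becomes 1 dB over, giving 12 dBV.
Stage 2: 22 dB above -10 dBV, reduced 8:1 to 2.75 dB above → -7.25 dBV.
Stage 3: -7.25 dBV ≤ 6.2 dBV, so stage 3 doesn't engage; output -7.25 dBV.

-7.25 dBV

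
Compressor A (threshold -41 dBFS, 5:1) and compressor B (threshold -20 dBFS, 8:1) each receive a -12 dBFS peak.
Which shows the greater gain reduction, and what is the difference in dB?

A: GR = 29 − 29/5 = 23.2 dB.
B: GR = 8 − 8/8 = 7 dB.
A reduces 16.2 dB more.

A, by 16.2 dB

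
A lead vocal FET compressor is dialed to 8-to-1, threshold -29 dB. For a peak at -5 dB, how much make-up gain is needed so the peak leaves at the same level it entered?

The peak compresses to -29 + 24/8 = -26 dB.
To reach -5 dB requires -5 − (-26) = 21 dB of make-up.

21 dB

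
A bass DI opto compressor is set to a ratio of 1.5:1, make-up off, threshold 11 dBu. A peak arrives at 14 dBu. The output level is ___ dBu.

14 dBu sits 3 dB over threshold.
The 3 dB excess becomes 2 dB after 1.5:1 reduction.
So the level is 11 + 2 = 13 dBu.

13 dBu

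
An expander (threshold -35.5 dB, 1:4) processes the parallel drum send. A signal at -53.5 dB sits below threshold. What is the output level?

The input is 18 dB below the -35.5 dB threshold.
A 1:4 expander multiplies undershoot by 4: 18 × 4 = 72 dB below threshold.
Output = -35.5 − 72 = -107.5 dB.

-107.5 dB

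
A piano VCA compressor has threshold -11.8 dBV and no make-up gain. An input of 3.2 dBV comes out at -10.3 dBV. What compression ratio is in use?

10:1

Input overshoot = 3.2 − (-11.8) = 15 dB; output overshoot = -10.3 − (-11.8) = 1.5 dB.
Ratio = 15 / 1.5 = 10.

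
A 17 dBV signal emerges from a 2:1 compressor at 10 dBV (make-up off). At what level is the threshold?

Let T be the threshold. Output overshoot = (input overshoot)/R, so 10 − T = (17 − T)/2.
2·(10 − T) = 17 − T → 1·T = 20 − 17 = 3.
T = 3/1 = 3 dBV.

3 dBV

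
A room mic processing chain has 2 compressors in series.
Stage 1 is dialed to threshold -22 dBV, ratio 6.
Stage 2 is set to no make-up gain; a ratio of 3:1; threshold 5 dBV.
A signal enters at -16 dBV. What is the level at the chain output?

Stage 1: -16 dBV is 6 dB over -22 dBV; at 6:1 that becomes 1 dB over, giving -21 dBV.
Stage 2: -21 dBV is at or below the 5 dBV threshold — no compression; output -21 dBV.

-21 dBV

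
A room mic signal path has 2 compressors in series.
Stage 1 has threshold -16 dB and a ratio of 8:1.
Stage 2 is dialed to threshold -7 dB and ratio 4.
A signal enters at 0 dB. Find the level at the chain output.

Stage 1: overshoot 16 dB → 16/8 = 2 dB → -14 dB.
Stage 2: -14 dB is at or below the -7 dB threshold — no compression; output -14 dB.

-14 dB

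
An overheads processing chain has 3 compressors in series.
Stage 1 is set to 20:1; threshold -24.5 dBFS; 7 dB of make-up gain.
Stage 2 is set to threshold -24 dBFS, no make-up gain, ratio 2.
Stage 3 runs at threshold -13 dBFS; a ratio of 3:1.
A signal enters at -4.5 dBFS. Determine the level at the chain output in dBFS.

Stage 1: -4.5 dBFS is 20 dB over -24.5 dBFS; at 20:1 that becomes 1 dB over, giving -23.5 dBFS; +7 dB make-up → -16.5 dBFS.
Stage 2: -16.5 dBFS is 7.5 dB over -24 dBFS; at 2:1 that becomes 3.75 dB over, giving -20.25 dBFS.
Stage 3: -20.25 dBFS is at or below the -13 dBFS threshold — no compression; output -20.25 dBFS.

-20.25 dBFS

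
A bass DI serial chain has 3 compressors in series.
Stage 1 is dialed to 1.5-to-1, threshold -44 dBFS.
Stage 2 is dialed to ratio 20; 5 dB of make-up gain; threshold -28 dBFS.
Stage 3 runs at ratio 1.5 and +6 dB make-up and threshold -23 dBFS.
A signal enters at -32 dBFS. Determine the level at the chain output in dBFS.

Stage 1: -32 dBFS is 12 dB over -44 dBFS; at 1.5:1 that becomes 8 dB over, giving -36 dBFS.
Stage 2: -36 dBFS ≤ -28 dBFS, so stage 2 doesn't engage; make-up brings it to -31 dBFS.
Stage 3: -31 dBFS ≤ -23 dBFS, so stage 3 doesn't engage; make-up brings it to -25 dBFS.

-25 dBFS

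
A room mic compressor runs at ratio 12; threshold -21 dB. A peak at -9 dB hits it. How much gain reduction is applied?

11 dB

-9 dB exceeds the threshold by 12 dB.
After 12:1 compression the overshoot becomes 12/12 = 1 dB.
So the signal is attenuated by 12 − 1 = 11 dB.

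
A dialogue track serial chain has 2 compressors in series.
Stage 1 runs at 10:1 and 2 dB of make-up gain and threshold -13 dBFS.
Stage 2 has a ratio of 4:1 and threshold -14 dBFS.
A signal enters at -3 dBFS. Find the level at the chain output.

Stage 1: 10 dB above -13 dBFS, reduced 10:1 to 1 dB above → -12 dBFS; +2 dB make-up → -10 dBFS.
Stage 2: overshoot 4 dB → 4/4 = 1 dB → -13 dBFS.

-13 dBFS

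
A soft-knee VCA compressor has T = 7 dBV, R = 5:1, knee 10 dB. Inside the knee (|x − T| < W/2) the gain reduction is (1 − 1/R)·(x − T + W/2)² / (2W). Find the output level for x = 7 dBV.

x − T + W/2 = 7 − 7 + 5 = 5.
GR = (1 − 1/5) × 5² / 20 = 0.8 × 25 / 20 = 1 dB.
Output = 7 − 1 = 6 dBV.

6 dBV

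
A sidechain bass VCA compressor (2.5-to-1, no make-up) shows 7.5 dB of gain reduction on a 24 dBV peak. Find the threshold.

11.5 dBV

Input is 12.5 dB above T (since output overshoot × R = input overshoot: (16.5 − T)·2.5 = 24 − T gives T = 11.5 dBV).
Check: 11.5 + (24 − 11.5)/2.5 = 11.5 + 5 = 16.5 dBV. ✓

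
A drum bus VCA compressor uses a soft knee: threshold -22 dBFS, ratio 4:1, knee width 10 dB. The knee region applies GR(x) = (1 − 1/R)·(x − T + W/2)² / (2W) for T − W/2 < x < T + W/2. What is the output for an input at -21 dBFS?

-22.35 dBFS

x − T + W/2 = -21 − (-22) + 5 = 6.
GR = (1 − 1/4) × 6² / 20 = 0.75 × 36 / 20 = 1.35 dB.
Output = -21 − 1.35 = -22.35 dBFS.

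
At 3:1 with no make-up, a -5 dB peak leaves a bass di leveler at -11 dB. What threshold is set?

Let T be the threshold. Output overshoot = (input overshoot)/R, so -11 − T = (-5 − T)/3.
3·(-11 − T) = -5 − T → 2·T = -33 − (-5) = -28.
T = -28/2 = -14 dB.

-14 dB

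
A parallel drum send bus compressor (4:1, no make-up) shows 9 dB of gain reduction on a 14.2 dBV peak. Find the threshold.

2.2 dBV

Input is 12 dB above T (since output overshoot × R = input overshoot: (5.2 − T)·4 = 14.2 − T gives T = 2.2 dBV).
Check: 2.2 + (14.2 − 2.2)/4 = 2.2 + 3 = 5.2 dBV. ✓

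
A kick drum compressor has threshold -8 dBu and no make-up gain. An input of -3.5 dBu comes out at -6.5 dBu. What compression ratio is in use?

3:1

Input overshoot = -3.5 − (-8) = 4.5 dB; output overshoot = -6.5 − (-8) = 1.5 dB.
Ratio = 4.5 / 1.5 = 3.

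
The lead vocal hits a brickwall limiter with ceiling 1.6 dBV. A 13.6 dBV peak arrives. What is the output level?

A brickwall limiter is an ∞:1 compressor: any input above the ceiling is clamped to 1.6 dBV.

1.6 dBV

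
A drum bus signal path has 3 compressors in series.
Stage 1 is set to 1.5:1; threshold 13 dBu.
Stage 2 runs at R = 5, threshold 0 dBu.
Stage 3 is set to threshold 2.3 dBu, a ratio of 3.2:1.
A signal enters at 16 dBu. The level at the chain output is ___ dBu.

Stage 1: overshoot 3 dB → 3/1.5 = 2 dB → 15 dBu.
Stage 2: 15 dBu is 15 dB over 0 dBu; at 5:1 that becomes 3 dB over, giving 3 dBu.
Stage 3: 0.7 dB above 2.3 dBu, reduced 3.2:1 to 0.21875 dB above → 2.51875 dBu.

2.51875 dBu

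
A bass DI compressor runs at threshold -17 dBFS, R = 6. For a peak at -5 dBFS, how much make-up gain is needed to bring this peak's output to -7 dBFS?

Overshoot 12 dB → 12/6 = 2 dB after compression, so the compressed level is -17 + 2 = -15 dBFS.
Make-up = target − compressed = -7 − (-15) = 8 dB.

8 dB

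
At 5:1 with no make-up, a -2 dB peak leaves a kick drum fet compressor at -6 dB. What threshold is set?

Gain reduction = -2 − (-6) = 4 dB; output overshoot = GR / (R − 1) = 4 / 4 = 1 dB.
Threshold = output − output overshoot = -6 − 1 = -7 dB.

-7 dB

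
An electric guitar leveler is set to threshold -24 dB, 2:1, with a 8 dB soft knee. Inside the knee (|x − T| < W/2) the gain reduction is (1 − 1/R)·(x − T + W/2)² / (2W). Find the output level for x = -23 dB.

-23.78125 dB

x − T + W/2 = -23 − (-24) + 4 = 5.
GR = (1 − 1/2) × 5² / 16 = 0.5 × 25 / 16 = 0.78125 dB.
Output = -23 − 0.78125 = -23.78125 dB.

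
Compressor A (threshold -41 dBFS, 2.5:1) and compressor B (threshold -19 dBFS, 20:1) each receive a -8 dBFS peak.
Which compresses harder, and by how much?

A: 33 dB over, compressed to 13.2 dB over, so 19.8 dB of GR.
B: 11 dB over, compressed to 0.55 dB over, so 10.45 dB of GR.
A applies 9.35 dB more gain reduction.

A, by 9.35 dB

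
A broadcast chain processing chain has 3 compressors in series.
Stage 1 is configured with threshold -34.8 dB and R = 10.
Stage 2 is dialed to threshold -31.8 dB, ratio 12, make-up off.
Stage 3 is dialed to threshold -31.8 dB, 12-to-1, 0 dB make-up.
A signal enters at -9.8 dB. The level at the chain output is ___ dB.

-32.3 dB

Stage 1: 25 dB above -34.8 dB, reduced 10:1 to 2.5 dB above → -32.3 dB.
Stage 2: -32.3 dB ≤ -31.8 dB, so stage 2 doesn't engage; output -32.3 dB.
Stage 3: -32.3 dB ≤ -31.8 dB, so stage 3 doesn't engage; output -32.3 dB.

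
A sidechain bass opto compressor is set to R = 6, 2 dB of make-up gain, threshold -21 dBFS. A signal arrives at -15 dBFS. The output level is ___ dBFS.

-18 dBFS

-15 dBFS sits 6 dB over threshold.
6:1 compression reduces that to 6/6 = 1 dB over.
That puts the output at -20 dBFS; make-up adds 2 dB, giving -18 dBFS.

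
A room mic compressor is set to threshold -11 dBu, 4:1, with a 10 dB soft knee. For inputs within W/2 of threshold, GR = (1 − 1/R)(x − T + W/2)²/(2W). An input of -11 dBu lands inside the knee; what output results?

-11.9375 dBu

x − T + W/2 = -11 − (-11) + 5 = 5.
GR = (1 − 1/4) × 5² / 20 = 0.75 × 25 / 20 = 0.9375 dB.
Output = -11 − 0.9375 = -11.9375 dBu.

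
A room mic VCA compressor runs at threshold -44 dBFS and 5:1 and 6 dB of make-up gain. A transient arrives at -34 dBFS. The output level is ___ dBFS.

The input is 10 dB above the -44 dBFS threshold.
At 5:1 the overshoot is divided by 5, leaving 2 dB above threshold.
So the level is -44 + 2 = -42 dBFS; make-up adds 6 dB, giving -36 dBFS.

-36 dBFS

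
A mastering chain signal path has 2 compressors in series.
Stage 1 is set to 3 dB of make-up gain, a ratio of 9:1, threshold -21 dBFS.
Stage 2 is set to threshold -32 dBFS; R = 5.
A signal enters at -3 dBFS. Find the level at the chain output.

Stage 1: -3 dBFS is 18 dB over -21 dBFS; at 9:1 that becomes 2 dB over, giving -19 dBFS; +3 dB make-up → -16 dBFS.
Stage 2: overshoot 16 dB → 16/5 = 3.2 dB → -28.8 dBFS.

-28.8 dBFS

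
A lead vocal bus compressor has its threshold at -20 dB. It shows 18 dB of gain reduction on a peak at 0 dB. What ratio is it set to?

Input overshoot = 0 − (-20) = 20 dB.
Output overshoot = 20 − 18 = 2 dB.
Ratio = input overshoot / output overshoot = 20 / 2 = 10.

10:1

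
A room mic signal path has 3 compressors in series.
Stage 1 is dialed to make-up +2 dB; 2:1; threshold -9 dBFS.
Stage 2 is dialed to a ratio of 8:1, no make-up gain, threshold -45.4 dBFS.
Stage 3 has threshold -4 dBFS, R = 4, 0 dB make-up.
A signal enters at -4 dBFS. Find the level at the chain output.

-40.2875 dBFS

Stage 1: -4 dBFS is 5 dB over -9 dBFS; at 2:1 that becomes 2.5 dB over, giving -6.5 dBFS; +2 dB make-up → -4.5 dBFS.
Stage 2: overshoot 40.9 dB → 40.9/8 = 5.1125 dB → -40.2875 dBFS.
Stage 3: -40.2875 dBFS is at or below the -4 dBFS threshold — no compression; output -40.2875 dBFS.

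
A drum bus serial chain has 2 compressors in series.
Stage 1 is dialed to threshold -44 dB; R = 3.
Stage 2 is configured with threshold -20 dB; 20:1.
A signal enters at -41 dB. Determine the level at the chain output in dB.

Stage 1: 3 dB above -44 dB, reduced 3:1 to 1 dB above → -43 dB.
Stage 2: below threshold (-43 ≤ -20); passes unchanged; output -43 dB.

-43 dB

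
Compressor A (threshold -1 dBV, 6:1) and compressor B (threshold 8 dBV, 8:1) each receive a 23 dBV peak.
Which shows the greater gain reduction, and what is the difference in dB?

A, by 6.875 dB

A: overshoot 24 dB → output overshoot 4 dB → GR 20 dB.
B: overshoot 15 dB → output overshoot 1.875 dB → GR 13.125 dB.
A reduces 6.875 dB more.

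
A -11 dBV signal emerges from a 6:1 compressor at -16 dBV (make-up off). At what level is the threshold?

Gain reduction = -11 − (-16) = 5 dB; output overshoot = GR / (R − 1) = 5 / 5 = 1 dB.
Threshold = output − output overshoot = -16 − 1 = -17 dBV.

-17 dBV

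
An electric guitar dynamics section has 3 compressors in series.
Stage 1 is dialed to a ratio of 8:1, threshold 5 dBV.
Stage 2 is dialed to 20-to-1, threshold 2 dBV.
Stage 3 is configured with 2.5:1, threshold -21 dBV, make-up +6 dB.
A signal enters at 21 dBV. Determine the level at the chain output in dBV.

Stage 1: 21 dBV is 16 dB over 5 dBV; at 8:1 that becomes 2 dB over, giving 7 dBV.
Stage 2: 7 dBV is 5 dB over 2 dBV; at 20:1 that becomes 0.25 dB over, giving 2.25 dBV.
Stage 3: 23.25 dB above -21 dBV, reduced 2.5:1 to 9.3 dB above → -11.7 dBV; +6 dB make-up → -5.7 dBV.

-5.7 dBV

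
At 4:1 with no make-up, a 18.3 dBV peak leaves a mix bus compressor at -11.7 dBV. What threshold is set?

-21.7 dBV

Gain reduction = 18.3 − (-11.7) = 30 dB; output overshoot = GR / (R − 1) = 30 / 3 = 10 dB.
Threshold = output − output overshoot = -11.7 − 10 = -21.7 dBV.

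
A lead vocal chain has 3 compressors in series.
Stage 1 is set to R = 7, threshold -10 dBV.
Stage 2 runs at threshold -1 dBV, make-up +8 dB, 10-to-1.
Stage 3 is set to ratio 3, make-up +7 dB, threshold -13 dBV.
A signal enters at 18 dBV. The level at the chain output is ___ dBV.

Stage 1: overshoot 28 dB → 28/7 = 4 dB → -6 dBV.
Stage 2: -6 dBV is at or below the -1 dBV threshold — no compression; make-up brings it to 2 dBV.
Stage 3: 15 dB above -13 dBV, reduced 3:1 to 5 dB above → -8 dBV; +7 dB make-up → -1 dBV.

-1 dBV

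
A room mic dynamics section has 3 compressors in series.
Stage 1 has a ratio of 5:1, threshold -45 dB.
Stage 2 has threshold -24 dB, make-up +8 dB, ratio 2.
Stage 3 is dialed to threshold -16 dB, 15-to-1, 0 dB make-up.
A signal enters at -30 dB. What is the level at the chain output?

-34 dB

Stage 1: overshoot 15 dB → 15/5 = 3 dB → -42 dB.
Stage 2: -42 dB is at or below the -24 dB threshold — no compression; make-up brings it to -34 dB.
Stage 3: below threshold (-34 ≤ -16); passes unchanged; output -34 dB.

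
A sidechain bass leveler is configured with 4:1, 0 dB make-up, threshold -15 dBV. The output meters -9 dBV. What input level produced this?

9 dBV

Post-compression overshoot = -9 − (-15) = 6 dB.
Input overshoot = R × output overshoot = 24 dB → input = -15 + 24 = 9 dBV.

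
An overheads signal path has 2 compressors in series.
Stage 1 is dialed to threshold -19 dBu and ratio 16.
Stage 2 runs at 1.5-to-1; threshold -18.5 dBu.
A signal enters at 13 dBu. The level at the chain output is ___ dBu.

-17.5 dBu

Stage 1: 32 dB above -19 dBu, reduced 16:1 to 2 dB above → -17 dBu.
Stage 2: -17 dBu is 1.5 dB over -18.5 dBu; at 1.5:1 that becomes 1 dB over, giving -17.5 dBu.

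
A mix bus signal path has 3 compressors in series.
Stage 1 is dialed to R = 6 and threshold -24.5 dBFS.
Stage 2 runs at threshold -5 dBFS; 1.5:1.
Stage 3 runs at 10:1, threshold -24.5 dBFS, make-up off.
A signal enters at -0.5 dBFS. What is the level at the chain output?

-24.1 dBFS

Stage 1: overshoot 24 dB → 24/6 = 4 dB → -20.5 dBFS.
Stage 2: -20.5 dBFS is at or below the -5 dBFS threshold — no compression; output -20.5 dBFS.
Stage 3: -20.5 dBFS is 4 dB over -24.5 dBFS; at 10:1 that becomes 0.4 dB over, giving -24.1 dBFS.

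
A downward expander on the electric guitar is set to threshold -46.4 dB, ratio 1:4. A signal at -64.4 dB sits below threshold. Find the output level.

Undershoot = (-46.4) − (-64.4) = 18 dB.
At 1:4, that expands to 72 dB under threshold.
Output = -46.4 − 72 = -118.4 dB.

-118.4 dB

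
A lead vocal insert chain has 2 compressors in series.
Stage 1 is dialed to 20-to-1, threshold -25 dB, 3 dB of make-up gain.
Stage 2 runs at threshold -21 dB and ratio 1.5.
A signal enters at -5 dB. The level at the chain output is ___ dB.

Stage 1: -5 dB is 20 dB over -25 dB; at 20:1 that becomes 1 dB over, giving -24 dB; +3 dB make-up → -21 dB.
Stage 2: -21 dB ≤ -21 dB, so stage 2 doesn't engage; output -21 dB.

-21 dB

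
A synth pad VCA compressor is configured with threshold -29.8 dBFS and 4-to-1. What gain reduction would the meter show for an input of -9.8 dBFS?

15 dB

The signal is 20 dB above threshold.
A 4:1 ratio leaves 5 dB of that excess.
So the signal is attenuated by 20 − 5 = 15 dB.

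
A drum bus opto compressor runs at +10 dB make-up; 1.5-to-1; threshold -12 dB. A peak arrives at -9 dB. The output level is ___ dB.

0 dB

Overshoot: -9 − (-12) = 3 dB.
The 3 dB excess becomes 2 dB after 1.5:1 reduction.
Output = -12 + 2 = -10 dB; make-up adds 10 dB, giving 0 dB.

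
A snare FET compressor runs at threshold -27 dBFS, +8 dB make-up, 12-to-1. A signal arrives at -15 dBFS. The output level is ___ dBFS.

The input is 12 dB above the -27 dBFS threshold.
The 12 dB excess becomes 1 dB after 12:1 reduction.
That puts the output at -26 dBFS; make-up adds 8 dB, giving -18 dBFS.

-18 dBFS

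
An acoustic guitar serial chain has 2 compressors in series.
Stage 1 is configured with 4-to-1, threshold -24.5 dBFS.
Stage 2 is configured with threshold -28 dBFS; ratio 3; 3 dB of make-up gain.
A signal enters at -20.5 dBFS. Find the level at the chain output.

Stage 1: 4 dB above -24.5 dBFS, reduced 4:1 to 1 dB above → -23.5 dBFS.
Stage 2: overshoot 4.5 dB → 4.5/3 = 1.5 dB → -26.5 dBFS; +3 dB make-up → -23.5 dBFS.

-23.5 dBFS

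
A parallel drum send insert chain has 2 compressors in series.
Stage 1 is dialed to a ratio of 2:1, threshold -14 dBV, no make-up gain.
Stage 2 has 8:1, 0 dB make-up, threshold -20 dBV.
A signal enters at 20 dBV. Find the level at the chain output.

-17.125 dBV

Stage 1: overshoot 34 dB → 34/2 = 17 dB → 3 dBV.
Stage 2: overshoot 23 dB → 23/8 = 2.875 dB → -17.125 dBV.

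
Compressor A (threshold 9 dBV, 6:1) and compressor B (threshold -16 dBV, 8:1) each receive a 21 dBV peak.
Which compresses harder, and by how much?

B, by 22.375 dB

A: GR = 12 − 12/6 = 10 dB.
B: GR = 37 − 37/8 = 32.375 dB.
Difference: 22.375 dB in favour of B.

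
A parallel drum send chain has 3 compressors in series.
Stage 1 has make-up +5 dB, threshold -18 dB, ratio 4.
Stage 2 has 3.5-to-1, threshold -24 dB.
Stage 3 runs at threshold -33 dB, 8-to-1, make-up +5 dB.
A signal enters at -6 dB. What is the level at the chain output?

Stage 1: -6 dB is 12 dB over -18 dB; at 4:1 that becomes 3 dB over, giving -15 dB; +5 dB make-up → -10 dB.
Stage 2: overshoot 14 dB → 14/3.5 = 4 dB → -20 dB.
Stage 3: 13 dB above -33 dB, reduced 8:1 to 1.625 dB above → -31.375 dB; +5 dB make-up → -26.375 dB.

-26.375 dB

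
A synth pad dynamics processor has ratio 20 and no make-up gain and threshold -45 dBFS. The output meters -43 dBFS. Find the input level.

-5 dBFS

That's 2 dB above the -45 dBFS threshold.
Undo the ratio: input overshoot = 2 × 20 = 40 dB, giving input = -5 dBFS.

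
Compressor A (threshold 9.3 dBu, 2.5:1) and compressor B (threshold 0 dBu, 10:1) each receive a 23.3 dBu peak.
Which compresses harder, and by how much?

A: GR = 14 − 14/2.5 = 8.4 dB.
B: GR = 23.3 − 23.3/10 = 20.97 dB.
B applies 12.57 dB more gain reduction.

B, by 12.57 dB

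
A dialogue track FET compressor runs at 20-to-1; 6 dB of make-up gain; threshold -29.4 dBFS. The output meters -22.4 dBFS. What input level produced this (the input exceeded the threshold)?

Remove make-up: -22.4 − 6 = -28.4 dBFS.
The compressed level sits -28.4 − (-29.4) = 1 dB over threshold.
Input overshoot = R × output overshoot = 20 dB → input = -29.4 + 20 = -9.4 dBFS.

-9.4 dBFS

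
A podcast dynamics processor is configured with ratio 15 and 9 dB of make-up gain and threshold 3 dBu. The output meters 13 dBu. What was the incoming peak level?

Stripping the +9 dB make-up gives 4 dBu at the gain stage.
Post-compression overshoot = 4 − 3 = 1 dB.
Input overshoot = R × output overshoot = 15 dB → input = 3 + 15 = 18 dBu.

18 dBu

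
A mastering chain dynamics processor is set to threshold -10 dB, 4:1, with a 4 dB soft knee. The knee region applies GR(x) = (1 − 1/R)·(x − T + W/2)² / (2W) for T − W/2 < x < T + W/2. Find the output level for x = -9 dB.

x − T + W/2 = -9 − (-10) + 2 = 3.
GR = (1 − 1/4) × 3² / 8 = 0.75 × 9 / 8 = 0.84375 dB.
Output = -9 − 0.84375 = -9.84375 dB.

-9.84375 dB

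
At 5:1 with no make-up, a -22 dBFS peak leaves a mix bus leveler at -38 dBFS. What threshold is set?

-42 dBFS

Input is 20 dB above T (since output overshoot × R = input overshoot: (-38 − T)·5 = -22 − T gives T = -42 dBFS).
Check: -42 + (-22 − (-42))/5 = -42 + 4 = -38 dBFS. ✓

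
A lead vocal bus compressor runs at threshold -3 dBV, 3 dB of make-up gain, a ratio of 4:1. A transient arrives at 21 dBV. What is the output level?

6 dBV

Overshoot: 21 − (-3) = 24 dB.
At 4:1 the overshoot is divided by 4, leaving 6 dB above threshold.
So the level is -3 + 6 = 3 dBV; make-up adds 3 dB, giving 6 dBV.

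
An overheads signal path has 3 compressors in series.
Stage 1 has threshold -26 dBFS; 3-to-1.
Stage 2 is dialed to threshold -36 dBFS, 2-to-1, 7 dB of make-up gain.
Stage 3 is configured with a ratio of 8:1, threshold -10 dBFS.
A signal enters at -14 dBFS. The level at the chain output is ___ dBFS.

Stage 1: -14 dBFS is 12 dB over -26 dBFS; at 3:1 that becomes 4 dB over, giving -22 dBFS.
Stage 2: overshoot 14 dB → 14/2 = 7 dB → -29 dBFS; +7 dB make-up → -22 dBFS.
Stage 3: below threshold (-22 ≤ -10); passes unchanged; output -22 dBFS.

-22 dBFS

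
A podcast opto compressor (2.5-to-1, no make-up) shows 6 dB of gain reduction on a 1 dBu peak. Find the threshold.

Input is 10 dB above T (since output overshoot × R = input overshoot: (-5 − T)·2.5 = 1 − T gives T = -9 dBu).
Check: -9 + (1 − (-9))/2.5 = -9 + 4 = -5 dBu. ✓

-9 dBu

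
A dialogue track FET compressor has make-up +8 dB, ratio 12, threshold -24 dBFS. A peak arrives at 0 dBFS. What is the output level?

0 dBFS sits 24 dB over threshold.
12:1 compression reduces that to 24/12 = 2 dB over.
So the level is -24 + 2 = -22 dBFS; make-up adds 8 dB, giving -14 dBFS.

-14 dBFS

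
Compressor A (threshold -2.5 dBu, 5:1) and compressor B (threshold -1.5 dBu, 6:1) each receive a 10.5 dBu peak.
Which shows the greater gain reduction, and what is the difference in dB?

A, by 0.4 dB

A: 13 dB over, compressed to 2.6 dB over, so 10.4 dB of GR.
B: 12 dB over, compressed to 2 dB over, so 10 dB of GR.
A reduces 0.4 dB more.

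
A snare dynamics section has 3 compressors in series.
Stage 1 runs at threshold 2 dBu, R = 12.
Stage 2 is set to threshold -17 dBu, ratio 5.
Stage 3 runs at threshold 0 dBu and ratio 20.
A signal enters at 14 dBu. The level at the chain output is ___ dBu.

-13 dBu

Stage 1: 12 dB above 2 dBu, reduced 12:1 to 1 dB above → 3 dBu.
Stage 2: overshoot 20 dB → 20/5 = 4 dB → -13 dBu.
Stage 3: -13 dBu ≤ 0 dBu, so stage 3 doesn't engage; output -13 dBu.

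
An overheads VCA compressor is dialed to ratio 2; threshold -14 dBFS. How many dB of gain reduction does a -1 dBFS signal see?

The signal is 13 dB above threshold.
A 2:1 ratio leaves 6.5 dB of that excess.
Gain reduction = 13 − 6.5 = 6.5 dB.

6.5 dB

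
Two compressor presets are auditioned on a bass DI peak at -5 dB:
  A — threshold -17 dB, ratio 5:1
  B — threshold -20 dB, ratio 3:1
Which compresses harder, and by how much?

B, by 0.4 dB

A: GR = 12 − 12/5 = 9.6 dB.
B: GR = 15 − 15/3 = 10 dB.
B applies 0.4 dB more gain reduction.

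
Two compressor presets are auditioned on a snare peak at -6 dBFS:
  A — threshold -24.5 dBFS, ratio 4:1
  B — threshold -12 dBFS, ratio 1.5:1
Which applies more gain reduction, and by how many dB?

A: 18.5 dB over, compressed to 4.625 dB over, so 13.875 dB of GR.
B: 6 dB over, compressed to 4 dB over, so 2 dB of GR.
A applies 11.875 dB more gain reduction.

A, by 11.875 dB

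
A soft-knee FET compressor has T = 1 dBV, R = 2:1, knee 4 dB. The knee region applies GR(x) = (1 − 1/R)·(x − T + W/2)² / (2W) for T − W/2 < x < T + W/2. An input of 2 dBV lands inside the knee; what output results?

x − T + W/2 = 2 − 1 + 2 = 3.
GR = (1 − 1/2) × 3² / 8 = 0.5 × 9 / 8 = 0.5625 dB.
Output = 2 − 0.5625 = 1.4375 dBV.

1.4375 dBV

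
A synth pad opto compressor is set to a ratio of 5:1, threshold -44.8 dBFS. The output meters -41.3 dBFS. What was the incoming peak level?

Post-compression overshoot = -41.3 − (-44.8) = 3.5 dB.
Input overshoot = R × output overshoot = 17.5 dB → input = -44.8 + 17.5 = -27.3 dBFS.

-27.3 dBFS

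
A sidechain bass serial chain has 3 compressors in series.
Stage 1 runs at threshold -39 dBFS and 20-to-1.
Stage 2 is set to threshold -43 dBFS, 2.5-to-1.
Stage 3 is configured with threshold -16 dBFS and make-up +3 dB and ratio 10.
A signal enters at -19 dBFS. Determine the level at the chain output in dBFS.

-38 dBFS

Stage 1: overshoot 20 dB → 20/20 = 1 dB → -38 dBFS.
Stage 2: -38 dBFS is 5 dB over -43 dBFS; at 2.5:1 that becomes 2 dB over, giving -41 dBFS.
Stage 3: below threshold (-41 ≤ -16); passes unchanged; make-up brings it to -38 dBFS.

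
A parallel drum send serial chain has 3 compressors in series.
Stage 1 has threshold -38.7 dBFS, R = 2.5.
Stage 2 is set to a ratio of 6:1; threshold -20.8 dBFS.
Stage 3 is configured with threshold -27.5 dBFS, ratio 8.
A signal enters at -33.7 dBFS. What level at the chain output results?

Stage 1: overshoot 5 dB → 5/2.5 = 2 dB → -36.7 dBFS.
Stage 2: -36.7 dBFS ≤ -20.8 dBFS, so stage 2 doesn't engage; output -36.7 dBFS.
Stage 3: -36.7 dBFS is at or below the -27.5 dBFS threshold — no compression; output -36.7 dBFS.

-36.7 dBFS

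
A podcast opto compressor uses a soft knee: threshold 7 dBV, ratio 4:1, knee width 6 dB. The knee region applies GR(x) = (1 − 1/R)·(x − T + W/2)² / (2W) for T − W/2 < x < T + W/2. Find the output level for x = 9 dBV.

x − T + W/2 = 9 − 7 + 3 = 5.
GR = (1 − 1/4) × 5² / 12 = 0.75 × 25 / 12 = 1.5625 dB.
Output = 9 − 1.5625 = 7.4375 dBV.

7.4375 dBV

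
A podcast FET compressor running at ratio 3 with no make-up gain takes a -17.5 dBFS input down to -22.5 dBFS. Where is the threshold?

Gain reduction = -17.5 − (-22.5) = 5 dB; output overshoot = GR / (R − 1) = 5 / 2 = 2.5 dB.
Threshold = output − output overshoot = -22.5 − 2.5 = -25 dBFS.

-25 dBFS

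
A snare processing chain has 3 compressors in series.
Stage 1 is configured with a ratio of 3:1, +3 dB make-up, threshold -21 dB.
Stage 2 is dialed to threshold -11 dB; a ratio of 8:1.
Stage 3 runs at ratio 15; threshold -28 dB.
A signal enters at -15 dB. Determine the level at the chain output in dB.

Stage 1: overshoot 6 dB → 6/3 = 2 dB → -19 dB; +3 dB make-up → -16 dB.
Stage 2: -16 dB ≤ -11 dB, so stage 2 doesn't engage; output -16 dB.
Stage 3: -16 dB is 12 dB over -28 dB; at 15:1 that becomes 0.8 dB over, giving -27.2 dB.

-27.2 dB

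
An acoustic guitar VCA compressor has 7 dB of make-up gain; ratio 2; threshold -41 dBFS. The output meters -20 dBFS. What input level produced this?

-13 dBFS

Before make-up, the level was -20 − 7 = -27 dBFS.
The compressed level sits -27 − (-41) = 14 dB over threshold.
Input overshoot = R × output overshoot = 28 dB → input = -41 + 28 = -13 dBFS.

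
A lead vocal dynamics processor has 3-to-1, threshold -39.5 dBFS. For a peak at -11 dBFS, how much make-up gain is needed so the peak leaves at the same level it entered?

The peak compresses to -39.5 + 28.5/3 = -30 dBFS.
To reach -11 dBFS requires -11 − (-30) = 19 dB of make-up.

19 dB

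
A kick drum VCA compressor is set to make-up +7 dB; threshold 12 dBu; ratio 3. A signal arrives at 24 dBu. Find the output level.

24 dBu sits 12 dB over threshold.
The 12 dB excess becomes 4 dB after 3:1 reduction.
Output = 12 + 4 = 16 dBu; make-up adds 7 dB, giving 23 dBu.

23 dBu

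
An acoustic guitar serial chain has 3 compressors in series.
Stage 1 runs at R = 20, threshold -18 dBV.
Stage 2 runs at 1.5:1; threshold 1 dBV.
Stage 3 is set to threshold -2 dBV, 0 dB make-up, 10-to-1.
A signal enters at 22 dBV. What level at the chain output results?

Stage 1: 22 dBV is 40 dB over -18 dBV; at 20:1 that becomes 2 dB over, giving -16 dBV.
Stage 2: below threshold (-16 ≤ 1); passes unchanged; output -16 dBV.
Stage 3: below threshold (-16 ≤ -2); passes unchanged; output -16 dBV.

-16 dBV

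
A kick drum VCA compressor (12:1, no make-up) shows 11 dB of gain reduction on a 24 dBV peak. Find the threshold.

Input is 12 dB above T (since output overshoot × R = input overshoot: (13 − T)·12 = 24 − T gives T = 12 dBV).
Check: 12 + (24 − 12)/12 = 12 + 1 = 13 dBV. ✓

12 dBV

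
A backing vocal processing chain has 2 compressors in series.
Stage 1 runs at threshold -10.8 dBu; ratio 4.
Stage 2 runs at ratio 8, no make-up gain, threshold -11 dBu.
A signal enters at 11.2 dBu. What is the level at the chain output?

Stage 1: 22 dB above -10.8 dBu, reduced 4:1 to 5.5 dB above → -5.3 dBu.
Stage 2: -5.3 dBu is 5.7 dB over -11 dBu; at 8:1 that becomes 0.7125 dB over, giving -10.2875 dBu.

-10.2875 dBu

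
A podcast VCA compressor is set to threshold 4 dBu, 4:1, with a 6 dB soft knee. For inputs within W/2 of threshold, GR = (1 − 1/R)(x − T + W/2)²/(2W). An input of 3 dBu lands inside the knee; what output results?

x − T + W/2 = 3 − 4 + 3 = 2.
GR = (1 − 1/4) × 2² / 12 = 0.75 × 4 / 12 = 0.25 dB.
Output = 3 − 0.25 = 2.75 dBu.

2.75 dBu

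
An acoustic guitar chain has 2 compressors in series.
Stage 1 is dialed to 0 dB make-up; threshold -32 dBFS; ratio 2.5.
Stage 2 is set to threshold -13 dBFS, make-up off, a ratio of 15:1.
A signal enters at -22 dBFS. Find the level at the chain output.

-28 dBFS

Stage 1: -22 dBFS is 10 dB over -32 dBFS; at 2.5:1 that becomes 4 dB over, giving -28 dBFS.
Stage 2: -28 dBFS is at or below the -13 dBFS threshold — no compression; output -28 dBFS.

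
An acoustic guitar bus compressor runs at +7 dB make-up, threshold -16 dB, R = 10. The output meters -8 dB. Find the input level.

-6 dB

Stripping the +7 dB make-up gives -15 dB at the gain stage.
That's 1 dB above the -16 dB threshold.
Before 10:1 compression the overshoot was 1 × 10 = 10 dB, so input = -16 + 10 = -6 dB.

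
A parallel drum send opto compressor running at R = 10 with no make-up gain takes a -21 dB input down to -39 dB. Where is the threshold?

Input is 20 dB above T (since output overshoot × R = input overshoot: (-39 − T)·10 = -21 − T gives T = -41 dB).
Check: -41 + (-21 − (-41))/10 = -41 + 2 = -39 dB. ✓

-41 dB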